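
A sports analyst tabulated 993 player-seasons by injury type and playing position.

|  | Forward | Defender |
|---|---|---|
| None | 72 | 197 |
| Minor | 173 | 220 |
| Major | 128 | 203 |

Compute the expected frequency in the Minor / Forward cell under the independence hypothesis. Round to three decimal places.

Row total (Minor) = 393; column total (Forward) = 373; grand total N = 993.
Expected count = (row total × column total) / N = 393 × 373 / 993 = 147.622.

147.622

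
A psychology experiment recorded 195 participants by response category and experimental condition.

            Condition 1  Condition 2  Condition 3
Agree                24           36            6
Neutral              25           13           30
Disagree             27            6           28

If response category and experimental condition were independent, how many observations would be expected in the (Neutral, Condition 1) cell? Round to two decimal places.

26.50

Row total (Neutral) = 68; column total (Condition 1) = 76; grand total N = 195.
Expected count = (row total × column total) / N = 68 × 76 / 195 = 26.50.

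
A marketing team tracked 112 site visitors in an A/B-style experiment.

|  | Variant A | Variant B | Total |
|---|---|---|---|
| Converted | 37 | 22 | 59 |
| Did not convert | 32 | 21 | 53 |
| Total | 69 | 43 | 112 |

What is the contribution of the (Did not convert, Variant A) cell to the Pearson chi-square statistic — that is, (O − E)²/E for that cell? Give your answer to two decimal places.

Row total (Did not convert) = 53; column total (Variant A) = 69; N = 112.
Expected count E = 53 × 69 / 112 = 32.652.
Contribution = (O − E)²/E = (32 − 32.652)² / 32.652 = 0.01.

0.01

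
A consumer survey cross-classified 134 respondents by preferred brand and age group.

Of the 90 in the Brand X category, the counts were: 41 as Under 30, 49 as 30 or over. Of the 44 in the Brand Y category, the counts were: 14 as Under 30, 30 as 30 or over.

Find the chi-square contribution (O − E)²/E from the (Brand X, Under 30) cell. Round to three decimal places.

0.446

Row total (Brand X) = 90; column total (Under 30) = 55; N = 134.
Expected count E = 90 × 55 / 134 = 36.9403.
Contribution = (O − E)²/E = (41 − 36.9403)² / 36.9403 = 0.446.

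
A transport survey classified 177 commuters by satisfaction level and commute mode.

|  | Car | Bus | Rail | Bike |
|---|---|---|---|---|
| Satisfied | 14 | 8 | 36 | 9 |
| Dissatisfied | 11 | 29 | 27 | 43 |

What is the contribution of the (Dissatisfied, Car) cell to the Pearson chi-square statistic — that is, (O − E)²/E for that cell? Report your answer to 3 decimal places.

1.325

Row total (Dissatisfied) = 110; column total (Car) = 25; N = 177.
Expected count E = 110 × 25 / 177 = 15.5367.
Contribution = (O − E)²/E = (11 − 15.5367)² / 15.5367 = 1.325.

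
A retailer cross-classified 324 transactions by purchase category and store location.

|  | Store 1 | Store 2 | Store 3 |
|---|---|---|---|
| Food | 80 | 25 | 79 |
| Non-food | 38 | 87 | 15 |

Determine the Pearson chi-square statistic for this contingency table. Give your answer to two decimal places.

88.50

Row totals: 184, 140. Column totals: 118, 112, 94. Grand total N = 324.
Expected counts (row total × column total / N):
  Food, Store 1: 184×118/324 = 67.012
  Food, Store 2: 184×112/324 = 63.605
  Food, Store 3: 184×94/324 = 53.383
  Non-food, Store 1: 140×118/324 = 50.988
  Non-food, Store 2: 140×112/324 = 48.395
  Non-food, Store 3: 140×94/324 = 40.617
Contributions (O − E)²/E:
  (80 − 67.012)²/67.012 = 2.5173
  (25 − 63.605)²/63.605 = 23.4313
  (79 − 53.383)²/53.383 = 12.2929
  (38 − 50.988)²/50.988 = 3.3084
  (87 − 48.395)²/48.395 = 30.7955
  (15 − 40.617)²/40.617 = 16.1566
χ² = 2.5173 + 23.4313 + 12.2929 + 3.3084 + 30.7955 + 16.1566 = 88.50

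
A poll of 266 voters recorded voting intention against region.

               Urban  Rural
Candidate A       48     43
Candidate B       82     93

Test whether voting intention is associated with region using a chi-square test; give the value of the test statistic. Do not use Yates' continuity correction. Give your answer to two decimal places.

0.83

Row totals: 91, 175. Column totals: 130, 136. Grand total N = 266.
Expected counts (row total × column total / N):
  Candidate A, Urban: 91×130/266 = 44.474
  Candidate A, Rural: 91×136/266 = 46.526
  Candidate B, Urban: 175×130/266 = 85.526
  Candidate B, Rural: 175×136/266 = 89.474
Contributions (O − E)²/E:
  (48 − 44.474)²/44.474 = 0.2795
  (43 − 46.526)²/46.526 = 0.2672
  (82 − 85.526)²/85.526 = 0.1454
  (93 − 89.474)²/89.474 = 0.1390
χ² = 0.2795 + 0.2672 + 0.1454 + 0.1390 = 0.83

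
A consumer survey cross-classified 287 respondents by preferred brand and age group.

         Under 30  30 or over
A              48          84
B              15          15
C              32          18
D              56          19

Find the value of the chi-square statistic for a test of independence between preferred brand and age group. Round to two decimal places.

31.29

Row totals: 132, 30, 50, 75. Column totals: 151, 136. Grand total N = 287.
Expected counts (row total × column total / N):
  A, Under 30: 132×151/287 = 69.4495
  A, 30 or over: 132×136/287 = 62.5505
  B, Under 30: 30×151/287 = 15.7840
  B, 30 or over: 30×136/287 = 14.2160
  C, Under 30: 50×151/287 = 26.3066
  C, 30 or over: 50×136/287 = 23.6934
  D, Under 30: 75×151/287 = 39.4599
  D, 30 or over: 75×136/287 = 35.5401
Contributions (O − E)²/E:
  (48 − 69.4495)²/69.4495 = 6.6247
  (84 − 62.5505)²/62.5505 = 7.3554
  (15 − 15.7840)²/15.7840 = 0.0389
  (15 − 14.2160)²/14.2160 = 0.0432
  (32 − 26.3066)²/26.3066 = 1.2322
  (18 − 23.6934)²/23.6934 = 1.3681
  (56 − 39.4599)²/39.4599 = 6.9330
  (19 − 35.5401)²/35.5401 = 7.6976
χ² = 6.6247 + 7.3554 + 0.0389 + 0.0432 + 1.2322 + 1.3681 + 6.9330 + 7.6976 = 31.29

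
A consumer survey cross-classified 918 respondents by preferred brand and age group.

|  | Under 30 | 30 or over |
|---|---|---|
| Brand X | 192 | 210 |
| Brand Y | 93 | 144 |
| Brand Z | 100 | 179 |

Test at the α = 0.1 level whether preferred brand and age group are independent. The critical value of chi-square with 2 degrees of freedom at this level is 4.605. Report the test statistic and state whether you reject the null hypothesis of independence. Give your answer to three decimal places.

Row totals: 402, 237, 279. Column totals: 385, 533. Grand total N = 918.
Expected counts (row total × column total / N):
  Brand X, Under 30: 402×385/918 = 168.59477
  Brand X, 30 or over: 402×533/918 = 233.40523
  Brand Y, Under 30: 237×385/918 = 99.39542
  Brand Y, 30 or over: 237×533/918 = 137.60458
  Brand Z, Under 30: 279×385/918 = 117.00980
  Brand Z, 30 or over: 279×533/918 = 161.99020
Contributions (O − E)²/E:
  (192 − 168.59477)²/168.59477 = 3.2492
  (210 − 233.40523)²/233.40523 = 2.3470
  (93 − 99.39542)²/99.39542 = 0.4115
  (144 − 137.60458)²/137.60458 = 0.2972
  (100 − 117.00980)²/117.00980 = 2.4727
  (179 − 161.99020)²/161.99020 = 1.7861
χ² = 3.2492 + 2.3470 + 0.4115 + 0.2972 + 2.4727 + 1.7861 = 10.564
df = (3−1)(2−1) = 2. Since 10.564 > 4.605, reject the null hypothesis of independence at α = 0.1.

10.564; reject H₀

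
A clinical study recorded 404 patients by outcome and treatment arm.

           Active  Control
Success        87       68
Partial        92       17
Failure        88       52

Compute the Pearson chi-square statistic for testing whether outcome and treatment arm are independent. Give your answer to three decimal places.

23.827

Row totals: 155, 109, 140. Column totals: 267, 137. Grand total N = 404.
Expected counts (row total × column total / N):
  Success, Active: 155×267/404 = 102.4381
  Success, Control: 155×137/404 = 52.5619
  Partial, Active: 109×267/404 = 72.0371
  Partial, Control: 109×137/404 = 36.9629
  Failure, Active: 140×267/404 = 92.5248
  Failure, Control: 140×137/404 = 47.4752
Contributions (O − E)²/E:
  (87 − 102.4381)²/102.4381 = 2.3266
  (68 − 52.5619)²/52.5619 = 4.5344
  (92 − 72.0371)²/72.0371 = 5.5321
  (17 − 36.9629)²/36.9629 = 10.7816
  (88 − 92.5248)²/92.5248 = 0.2213
  (52 − 47.4752)²/47.4752 = 0.4313
χ² = 2.3266 + 4.5344 + 5.5321 + 10.7816 + 0.2213 + 0.4313 = 23.827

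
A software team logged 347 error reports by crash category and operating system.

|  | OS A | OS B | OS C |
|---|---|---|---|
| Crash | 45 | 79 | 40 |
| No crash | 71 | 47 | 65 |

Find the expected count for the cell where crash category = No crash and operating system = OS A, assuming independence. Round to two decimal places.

61.18

Row total (No crash) = 183; column total (OS A) = 116; grand total N = 347.
Expected count = (row total × column total) / N = 183 × 116 / 347 = 61.18.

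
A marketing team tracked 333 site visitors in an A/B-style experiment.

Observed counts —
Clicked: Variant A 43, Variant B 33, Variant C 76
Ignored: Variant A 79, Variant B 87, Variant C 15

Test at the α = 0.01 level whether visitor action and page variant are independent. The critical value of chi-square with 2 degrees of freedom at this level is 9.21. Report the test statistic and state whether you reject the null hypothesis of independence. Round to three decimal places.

73.848; reject H₀

Row totals: 152, 181. Column totals: 122, 120, 91. Grand total N = 333.
Expected counts (row total × column total / N):
  Clicked, Variant A: 152×122/333 = 55.68769
  Clicked, Variant B: 152×120/333 = 54.77477
  Clicked, Variant C: 152×91/333 = 41.53754
  Ignored, Variant A: 181×122/333 = 66.31231
  Ignored, Variant B: 181×120/333 = 65.22523
  Ignored, Variant C: 181×91/333 = 49.46246
Contributions (O − E)²/E:
  (43 − 55.68769)²/55.68769 = 2.8907
  (33 − 54.77477)²/54.77477 = 8.6562
  (76 − 41.53754)²/41.53754 = 28.5925
  (79 − 66.31231)²/66.31231 = 2.4276
  (87 − 65.22523)²/65.22523 = 7.2693
  (15 − 49.46246)²/49.46246 = 24.0114
χ² = 2.8907 + 8.6562 + 28.5925 + 2.4276 + 7.2693 + 24.0114 = 73.848
df = (2−1)(3−1) = 2. Since 73.848 > 9.21, reject the null hypothesis of independence at α = 0.01.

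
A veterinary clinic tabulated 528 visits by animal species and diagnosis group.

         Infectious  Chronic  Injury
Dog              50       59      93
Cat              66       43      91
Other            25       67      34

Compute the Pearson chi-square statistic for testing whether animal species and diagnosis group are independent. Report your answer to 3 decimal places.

38.718

Row totals: 202, 200, 126. Column totals: 141, 169, 218. Grand total N = 528.
Expected counts (row total × column total / N):
  Dog, Infectious: 202×141/528 = 53.9432
  Dog, Chronic: 202×169/528 = 64.6553
  Dog, Injury: 202×218/528 = 83.4015
  Cat, Infectious: 200×141/528 = 53.4091
  Cat, Chronic: 200×169/528 = 64.0152
  Cat, Injury: 200×218/528 = 82.5758
  Other, Infectious: 126×141/528 = 33.6477
  Other, Chronic: 126×169/528 = 40.3295
  Other, Injury: 126×218/528 = 52.0227
Contributions (O − E)²/E:
  (50 − 53.9432)²/53.9432 = 0.2882
  (59 − 64.6553)²/64.6553 = 0.4947
  (93 − 83.4015)²/83.4015 = 1.1047
  (66 − 53.4091)²/53.4091 = 2.9682
  (43 − 64.0152)²/64.0152 = 6.8990
  (91 − 82.5758)²/82.5758 = 0.8594
  (25 − 33.6477)²/33.6477 = 2.2225
  (67 − 40.3295)²/40.3295 = 17.6376
  (34 − 52.0227)²/52.0227 = 6.2438
χ² = 0.2882 + 0.4947 + 1.1047 + 2.9682 + 6.8990 + 0.8594 + 2.2225 + 17.6376 + 6.2438 = 38.718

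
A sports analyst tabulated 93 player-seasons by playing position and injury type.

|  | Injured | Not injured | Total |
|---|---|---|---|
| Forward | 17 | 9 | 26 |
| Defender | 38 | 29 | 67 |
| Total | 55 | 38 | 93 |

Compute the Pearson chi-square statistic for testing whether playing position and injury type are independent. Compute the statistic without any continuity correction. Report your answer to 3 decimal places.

Grand total N = 93.
Expected counts (row total × column total / N):
  Forward, Injured: 26×55/93 = 15.37634
  Forward, Not injured: 26×38/93 = 10.62366
  Defender, Injured: 67×55/93 = 39.62366
  Defender, Not injured: 67×38/93 = 27.37634
Contributions (O − E)²/E:
  (17 − 15.37634)²/15.37634 = 0.1714
  (9 − 10.62366)²/10.62366 = 0.2482
  (38 − 39.62366)²/39.62366 = 0.0665
  (29 − 27.37634)²/27.37634 = 0.0963
χ² = 0.1714 + 0.2482 + 0.0665 + 0.0963 = 0.582

0.582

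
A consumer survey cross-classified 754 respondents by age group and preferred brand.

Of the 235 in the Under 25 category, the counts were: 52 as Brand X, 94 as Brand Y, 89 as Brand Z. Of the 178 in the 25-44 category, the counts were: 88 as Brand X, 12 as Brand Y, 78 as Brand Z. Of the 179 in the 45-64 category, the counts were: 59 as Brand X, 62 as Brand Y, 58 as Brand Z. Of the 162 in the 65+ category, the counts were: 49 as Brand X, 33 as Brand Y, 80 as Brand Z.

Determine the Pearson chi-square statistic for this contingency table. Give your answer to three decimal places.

Row totals: 235, 178, 179, 162. Column totals: 248, 201, 305. Grand total N = 754.
Expected counts (row total × column total / N):
  Under 25, Brand X: 235×248/754 = 77.2944
  Under 25, Brand Y: 235×201/754 = 62.6459
  Under 25, Brand Z: 235×305/754 = 95.0597
  25-44, Brand X: 178×248/754 = 58.5464
  25-44, Brand Y: 178×201/754 = 47.4509
  25-44, Brand Z: 178×305/754 = 72.0027
  45-64, Brand X: 179×248/754 = 58.8753
  45-64, Brand Y: 179×201/754 = 47.7175
  45-64, Brand Z: 179×305/754 = 72.4072
  65+, Brand X: 162×248/754 = 53.2838
  65+, Brand Y: 162×201/754 = 43.1857
  65+, Brand Z: 162×305/754 = 65.5305
Contributions (O − E)²/E:
  (52 − 77.2944)²/77.2944 = 8.2775
  (94 − 62.6459)²/62.6459 = 15.6926
  (89 − 95.0597)²/95.0597 = 0.3863
  (88 − 58.5464)²/58.5464 = 14.8176
  (12 − 47.4509)²/47.4509 = 26.4856
  (78 − 72.0027)²/72.0027 = 0.4995
  (59 − 58.8753)²/58.8753 = 0.0003
  (62 − 47.7175)²/47.7175 = 4.2749
  (58 − 72.4072)²/72.4072 = 2.8667
  (49 − 53.2838)²/53.2838 = 0.3444
  (33 − 43.1857)²/43.1857 = 2.4024
  (80 − 65.5305)²/65.5305 = 3.1949
χ² = 8.2775 + 15.6926 + 0.3863 + 14.8176 + 26.4856 + 0.4995 + 0.0003 + 4.2749 + 2.8667 + 0.3444 + 2.4024 + 3.1949 = 79.243

79.243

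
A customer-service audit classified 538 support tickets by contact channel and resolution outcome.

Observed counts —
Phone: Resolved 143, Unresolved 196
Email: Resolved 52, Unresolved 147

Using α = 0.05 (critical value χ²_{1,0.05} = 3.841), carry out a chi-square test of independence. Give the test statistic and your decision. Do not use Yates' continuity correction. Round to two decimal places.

Row totals: 339, 199. Column totals: 195, 343. Grand total N = 538.
Expected counts (row total × column total / N):
  Phone, Resolved: 339×195/538 = 122.872
  Phone, Unresolved: 339×343/538 = 216.128
  Email, Resolved: 199×195/538 = 72.128
  Email, Unresolved: 199×343/538 = 126.872
Contributions (O − E)²/E:
  (143 − 122.872)²/122.872 = 3.2972
  (196 − 216.128)²/216.128 = 1.8745
  (52 − 72.128)²/72.128 = 5.6169
  (147 − 126.872)²/126.872 = 3.1933
χ² = 3.2972 + 1.8745 + 5.6169 + 3.1933 = 13.98
df = (2−1)(2−1) = 1. Since 13.98 > 3.841, reject the null hypothesis of independence at α = 0.05.

13.98; reject H₀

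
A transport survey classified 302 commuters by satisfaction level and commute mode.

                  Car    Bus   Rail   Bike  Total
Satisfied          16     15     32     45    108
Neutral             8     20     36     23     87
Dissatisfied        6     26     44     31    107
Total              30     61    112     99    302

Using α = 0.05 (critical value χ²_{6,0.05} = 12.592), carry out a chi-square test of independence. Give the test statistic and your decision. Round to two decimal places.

Grand total N = 302.
Expected counts (row total × column total / N):
  Satisfied, Car: 108×30/302 = 10.728
  Satisfied, Bus: 108×61/302 = 21.815
  Satisfied, Rail: 108×112/302 = 40.053
  Satisfied, Bike: 108×99/302 = 35.404
  Neutral, Car: 87×30/302 = 8.642
  Neutral, Bus: 87×61/302 = 17.573
  Neutral, Rail: 87×112/302 = 32.265
  Neutral, Bike: 87×99/302 = 28.520
  Dissatisfied, Car: 107×30/302 = 10.629
  Dissatisfied, Bus: 107×61/302 = 21.613
  Dissatisfied, Rail: 107×112/302 = 39.682
  Dissatisfied, Bike: 107×99/302 = 35.076
Contributions (O − E)²/E:
  (16 − 10.728)²/10.728 = 2.5908
  (15 − 21.815)²/21.815 = 2.1290
  (32 − 40.053)²/40.053 = 1.6191
  (45 − 35.404)²/35.404 = 2.6009
  (8 − 8.642)²/8.642 = 0.0477
  (20 − 17.573)²/17.573 = 0.3352
  (36 − 32.265)²/32.265 = 0.4324
  (23 − 28.520)²/28.520 = 1.0684
  (6 − 10.629)²/10.629 = 2.0160
  (26 − 21.613)²/21.613 = 0.8905
  (44 − 39.682)²/39.682 = 0.4699
  (31 − 35.076)²/35.076 = 0.4737
χ² = 2.5908 + 2.1290 + 1.6191 + 2.6009 + 0.0477 + 0.3352 + 0.4324 + 1.0684 + 2.0160 + 0.8905 + 0.4699 + 0.4737 = 14.67
df = (3−1)(4−1) = 6. Since 14.67 > 12.592, reject the null hypothesis of independence at α = 0.05.

14.67; reject H₀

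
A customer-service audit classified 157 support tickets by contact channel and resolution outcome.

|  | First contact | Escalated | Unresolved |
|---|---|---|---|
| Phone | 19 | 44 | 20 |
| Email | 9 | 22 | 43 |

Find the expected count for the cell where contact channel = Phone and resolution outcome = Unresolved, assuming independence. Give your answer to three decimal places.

33.306

Row total (Phone) = 83; column total (Unresolved) = 63; grand total N = 157.
Expected count = (row total × column total) / N = 83 × 63 / 157 = 33.306.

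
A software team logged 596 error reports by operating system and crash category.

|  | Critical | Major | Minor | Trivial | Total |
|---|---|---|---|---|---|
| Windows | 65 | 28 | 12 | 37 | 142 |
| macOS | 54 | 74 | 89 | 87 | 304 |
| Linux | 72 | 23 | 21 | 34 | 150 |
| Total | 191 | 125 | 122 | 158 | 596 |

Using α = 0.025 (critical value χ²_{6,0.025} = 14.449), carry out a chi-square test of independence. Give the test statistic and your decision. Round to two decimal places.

69.61; reject H₀

Grand total N = 596.
Expected counts (row total × column total / N):
  Windows, Critical: 142×191/596 = 45.5067
  Windows, Major: 142×125/596 = 29.7819
  Windows, Minor: 142×122/596 = 29.0671
  Windows, Trivial: 142×158/596 = 37.6443
  macOS, Critical: 304×191/596 = 97.4228
  macOS, Major: 304×125/596 = 63.7584
  macOS, Minor: 304×122/596 = 62.2282
  macOS, Trivial: 304×158/596 = 80.5906
  Linux, Critical: 150×191/596 = 48.0705
  Linux, Major: 150×125/596 = 31.4597
  Linux, Minor: 150×122/596 = 30.7047
  Linux, Trivial: 150×158/596 = 39.7651
Contributions (O − E)²/E:
  (65 − 45.5067)²/45.5067 = 8.3502
  (28 − 29.7819)²/29.7819 = 0.1066
  (12 − 29.0671)²/29.0671 = 10.0212
  (37 − 37.6443)²/37.6443 = 0.0110
  (54 − 97.4228)²/97.4228 = 19.3542
  (74 − 63.7584)²/63.7584 = 1.6451
  (89 − 62.2282)²/62.2282 = 11.5178
  (87 − 80.5906)²/80.5906 = 0.5097
  (72 − 48.0705)²/48.0705 = 11.9121
  (23 − 31.4597)²/31.4597 = 2.2749
  (21 − 30.7047)²/30.7047 = 3.0673
  (34 − 39.7651)²/39.7651 = 0.8358
χ² = 8.3502 + 0.1066 + 10.0212 + 0.0110 + 19.3542 + 1.6451 + 11.5178 + 0.5097 + 11.9121 + 2.2749 + 3.0673 + 0.8358 = 69.61
df = (3−1)(4−1) = 6. Since 69.61 > 14.449, reject the null hypothesis of independence at α = 0.025.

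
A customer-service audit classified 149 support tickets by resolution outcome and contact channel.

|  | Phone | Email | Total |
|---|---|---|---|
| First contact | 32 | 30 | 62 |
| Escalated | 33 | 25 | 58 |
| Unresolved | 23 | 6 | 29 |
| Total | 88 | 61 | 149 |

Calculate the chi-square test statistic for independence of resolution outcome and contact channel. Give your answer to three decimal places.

6.453

Grand total N = 149.
Expected counts (row total × column total / N):
  First contact, Phone: 62×88/149 = 36.61745
  First contact, Email: 62×61/149 = 25.38255
  Escalated, Phone: 58×88/149 = 34.25503
  Escalated, Email: 58×61/149 = 23.74497
  Unresolved, Phone: 29×88/149 = 17.12752
  Unresolved, Email: 29×61/149 = 11.87248
Contributions (O − E)²/E:
  (32 − 36.61745)²/36.61745 = 0.5823
  (30 − 25.38255)²/25.38255 = 0.8400
  (33 − 34.25503)²/34.25503 = 0.0460
  (25 − 23.74497)²/23.74497 = 0.0663
  (23 − 17.12752)²/17.12752 = 2.0135
  (6 − 11.87248)²/11.87248 = 2.9047
χ² = 0.5823 + 0.8400 + 0.0460 + 0.0663 + 2.0135 + 2.9047 = 6.453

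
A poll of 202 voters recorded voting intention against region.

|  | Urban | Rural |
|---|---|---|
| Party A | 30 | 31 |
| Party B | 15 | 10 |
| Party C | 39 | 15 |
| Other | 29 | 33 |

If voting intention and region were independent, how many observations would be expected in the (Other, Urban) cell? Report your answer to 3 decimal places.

34.683

Row total (Other) = 62; column total (Urban) = 113; grand total N = 202.
Expected count = (row total × column total) / N = 62 × 113 / 202 = 34.683.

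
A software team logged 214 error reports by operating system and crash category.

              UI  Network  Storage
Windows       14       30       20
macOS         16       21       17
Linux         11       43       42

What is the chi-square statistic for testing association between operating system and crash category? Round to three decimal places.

8.966

Row totals: 64, 54, 96. Column totals: 41, 94, 79. Grand total N = 214.
Expected counts (row total × column total / N):
  Windows, UI: 64×41/214 = 12.2617
  Windows, Network: 64×94/214 = 28.1121
  Windows, Storage: 64×79/214 = 23.6262
  macOS, UI: 54×41/214 = 10.3458
  macOS, Network: 54×94/214 = 23.7196
  macOS, Storage: 54×79/214 = 19.9346
  Linux, UI: 96×41/214 = 18.3925
  Linux, Network: 96×94/214 = 42.1682
  Linux, Storage: 96×79/214 = 35.4393
Contributions (O − E)²/E:
  (14 − 12.2617)²/12.2617 = 0.2464
  (30 − 28.1121)²/28.1121 = 0.1268
  (20 − 23.6262)²/23.6262 = 0.5566
  (16 − 10.3458)²/10.3458 = 3.0901
  (21 − 23.7196)²/23.7196 = 0.3118
  (17 − 19.9346)²/19.9346 = 0.4320
  (11 − 18.3925)²/18.3925 = 2.9713
  (43 − 42.1682)²/42.1682 = 0.0164
  (42 − 35.4393)²/35.4393 = 1.2145
χ² = 0.2464 + 0.1268 + 0.5566 + 3.0901 + 0.3118 + 0.4320 + 2.9713 + 0.0164 + 1.2145 = 8.966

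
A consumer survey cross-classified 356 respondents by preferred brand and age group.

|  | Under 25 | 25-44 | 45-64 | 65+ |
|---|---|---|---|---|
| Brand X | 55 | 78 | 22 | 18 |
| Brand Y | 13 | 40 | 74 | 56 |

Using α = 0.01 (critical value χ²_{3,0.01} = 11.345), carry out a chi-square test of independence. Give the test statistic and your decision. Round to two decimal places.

Row totals: 173, 183. Column totals: 68, 118, 96, 74. Grand total N = 356.
Expected counts (row total × column total / N):
  Brand X, Under 25: 173×68/356 = 33.044944
  Brand X, 25-44: 173×118/356 = 57.342697
  Brand X, 45-64: 173×96/356 = 46.651685
  Brand X, 65+: 173×74/356 = 35.960674
  Brand Y, Under 25: 183×68/356 = 34.955056
  Brand Y, 25-44: 183×118/356 = 60.657303
  Brand Y, 45-64: 183×96/356 = 49.348315
  Brand Y, 65+: 183×74/356 = 38.039326
Contributions (O − E)²/E:
  (55 − 33.044944)²/33.044944 = 14.5869
  (78 − 57.342697)²/57.342697 = 7.4416
  (22 − 46.651685)²/46.651685 = 13.0264
  (18 − 35.960674)²/35.960674 = 8.9705
  (13 − 34.955056)²/34.955056 = 13.7898
  (40 − 60.657303)²/60.657303 = 7.0350
  (74 − 49.348315)²/49.348315 = 12.3146
  (56 − 38.039326)²/38.039326 = 8.4803
χ² = 14.5869 + 7.4416 + 13.0264 + 8.9705 + 13.7898 + 7.0350 + 12.3146 + 8.4803 = 85.65
df = (2−1)(4−1) = 3. Since 85.65 > 11.345, reject the null hypothesis of independence at α = 0.01.

85.65; reject H₀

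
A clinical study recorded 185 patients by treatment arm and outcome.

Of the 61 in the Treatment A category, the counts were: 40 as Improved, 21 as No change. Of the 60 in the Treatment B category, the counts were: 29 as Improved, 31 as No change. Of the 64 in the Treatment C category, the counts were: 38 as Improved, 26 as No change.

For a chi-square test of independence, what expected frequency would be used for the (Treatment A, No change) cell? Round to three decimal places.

25.719

Row total (Treatment A) = 61; column total (No change) = 78; grand total N = 185.
Expected count = (row total × column total) / N = 61 × 78 / 185 = 25.719.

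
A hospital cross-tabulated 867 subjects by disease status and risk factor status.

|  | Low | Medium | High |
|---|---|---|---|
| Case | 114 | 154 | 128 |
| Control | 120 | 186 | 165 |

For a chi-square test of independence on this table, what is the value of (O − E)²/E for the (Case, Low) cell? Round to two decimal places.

Row total (Case) = 396; column total (Low) = 234; N = 867.
Expected count E = 396 × 234 / 867 = 106.879.
Contribution = (O − E)²/E = (114 − 106.879)² / 106.879 = 0.47.

0.47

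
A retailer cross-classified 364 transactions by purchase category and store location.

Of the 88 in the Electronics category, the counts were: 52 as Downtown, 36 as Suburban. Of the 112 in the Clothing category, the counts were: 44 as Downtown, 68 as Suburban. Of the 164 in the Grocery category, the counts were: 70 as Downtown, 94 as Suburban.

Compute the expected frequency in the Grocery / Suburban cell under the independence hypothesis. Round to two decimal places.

Row total (Grocery) = 164; column total (Suburban) = 198; grand total N = 364.
Expected count = (row total × column total) / N = 164 × 198 / 364 = 89.21.

89.21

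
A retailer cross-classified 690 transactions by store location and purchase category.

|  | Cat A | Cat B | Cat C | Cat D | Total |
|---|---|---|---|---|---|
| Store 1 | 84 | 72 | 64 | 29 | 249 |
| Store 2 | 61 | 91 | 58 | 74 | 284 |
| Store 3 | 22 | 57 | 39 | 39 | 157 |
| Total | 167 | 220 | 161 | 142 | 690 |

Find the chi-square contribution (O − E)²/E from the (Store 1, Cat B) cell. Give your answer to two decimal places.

0.69

Row total (Store 1) = 249; column total (Cat B) = 220; N = 690.
Expected count E = 249 × 220 / 690 = 79.3913.
Contribution = (O − E)²/E = (72 − 79.3913)² / 79.3913 = 0.69.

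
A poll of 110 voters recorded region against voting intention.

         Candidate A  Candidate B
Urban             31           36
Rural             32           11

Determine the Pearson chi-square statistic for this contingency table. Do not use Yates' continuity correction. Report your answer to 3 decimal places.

Row totals: 67, 43. Column totals: 63, 47. Grand total N = 110.
Expected counts (row total × column total / N):
  Urban, Candidate A: 67×63/110 = 38.3727
  Urban, Candidate B: 67×47/110 = 28.6273
  Rural, Candidate A: 43×63/110 = 24.6273
  Rural, Candidate B: 43×47/110 = 18.3727
Contributions (O − E)²/E:
  (31 − 38.3727)²/38.3727 = 1.4165
  (36 − 28.6273)²/28.6273 = 1.8988
  (32 − 24.6273)²/24.6273 = 2.2072
  (11 − 18.3727)²/18.3727 = 2.9586
χ² = 1.4165 + 1.8988 + 2.2072 + 2.9586 = 8.481

8.481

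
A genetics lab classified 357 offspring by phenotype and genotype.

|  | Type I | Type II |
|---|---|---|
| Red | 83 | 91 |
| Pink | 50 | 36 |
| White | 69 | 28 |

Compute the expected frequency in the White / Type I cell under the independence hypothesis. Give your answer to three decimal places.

Row total (White) = 97; column total (Type I) = 202; grand total N = 357.
Expected count = (row total × column total) / N = 97 × 202 / 357 = 54.885.

54.885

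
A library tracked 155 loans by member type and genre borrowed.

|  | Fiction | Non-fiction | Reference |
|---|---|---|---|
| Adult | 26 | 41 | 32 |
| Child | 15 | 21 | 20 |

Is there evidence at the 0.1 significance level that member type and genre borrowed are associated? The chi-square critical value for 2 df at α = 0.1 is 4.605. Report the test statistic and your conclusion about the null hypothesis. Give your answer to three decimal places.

Row totals: 99, 56. Column totals: 41, 62, 52. Grand total N = 155.
Expected counts (row total × column total / N):
  Adult, Fiction: 99×41/155 = 26.1871
  Adult, Non-fiction: 99×62/155 = 39.6000
  Adult, Reference: 99×52/155 = 33.2129
  Child, Fiction: 56×41/155 = 14.8129
  Child, Non-fiction: 56×62/155 = 22.4000
  Child, Reference: 56×52/155 = 18.7871
Contributions (O − E)²/E:
  (26 − 26.1871)²/26.1871 = 0.0013
  (41 − 39.6000)²/39.6000 = 0.0495
  (32 − 33.2129)²/33.2129 = 0.0443
  (15 − 14.8129)²/14.8129 = 0.0024
  (21 − 22.4000)²/22.4000 = 0.0875
  (20 − 18.7871)²/18.7871 = 0.0783
χ² = 0.0013 + 0.0495 + 0.0443 + 0.0024 + 0.0875 + 0.0783 = 0.263
df = (2−1)(3−1) = 2. Since 0.263 < 4.605, fail to reject the null hypothesis of independence at α = 0.1.

0.263; fail to reject H₀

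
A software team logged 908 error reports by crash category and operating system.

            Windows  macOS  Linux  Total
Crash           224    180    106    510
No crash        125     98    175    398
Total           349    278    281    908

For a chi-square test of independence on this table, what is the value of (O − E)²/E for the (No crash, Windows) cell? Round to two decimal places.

Row total (No crash) = 398; column total (Windows) = 349; N = 908.
Expected count E = 398 × 349 / 908 = 152.976.
Contribution = (O − E)²/E = (125 − 152.976)² / 152.976 = 5.12.

5.12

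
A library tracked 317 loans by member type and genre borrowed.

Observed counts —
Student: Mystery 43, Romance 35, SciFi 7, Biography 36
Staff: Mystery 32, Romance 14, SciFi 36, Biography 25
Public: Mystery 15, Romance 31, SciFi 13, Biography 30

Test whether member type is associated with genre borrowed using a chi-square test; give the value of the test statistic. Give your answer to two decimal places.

44.09

Row totals: 121, 107, 89. Column totals: 90, 80, 56, 91. Grand total N = 317.
Expected counts (row total × column total / N):
  Student, Mystery: 121×90/317 = 34.353
  Student, Romance: 121×80/317 = 30.536
  Student, SciFi: 121×56/317 = 21.375
  Student, Biography: 121×91/317 = 34.735
  Staff, Mystery: 107×90/317 = 30.379
  Staff, Romance: 107×80/317 = 27.003
  Staff, SciFi: 107×56/317 = 18.902
  Staff, Biography: 107×91/317 = 30.716
  Public, Mystery: 89×90/317 = 25.268
  Public, Romance: 89×80/317 = 22.461
  Public, SciFi: 89×56/317 = 15.722
  Public, Biography: 89×91/317 = 25.549
Contributions (O − E)²/E:
  (43 − 34.353)²/34.353 = 2.1765
  (35 − 30.536)²/30.536 = 0.6526
  (7 − 21.375)²/21.375 = 9.6674
  (36 − 34.735)²/34.735 = 0.0461
  (32 − 30.379)²/30.379 = 0.0865
  (14 − 27.003)²/27.003 = 6.2615
  (36 − 18.902)²/18.902 = 15.4662
  (25 − 30.716)²/30.716 = 1.0637
  (15 − 25.268)²/25.268 = 4.1725
  (31 − 22.461)²/22.461 = 3.2463
  (13 − 15.722)²/15.722 = 0.4713
  (30 − 25.549)²/25.549 = 0.7754
χ² = 2.1765 + 0.6526 + 9.6674 + 0.0461 + 0.0865 + 6.2615 + 15.4662 + 1.0637 + 4.1725 + 3.2463 + 0.4713 + 0.7754 = 44.09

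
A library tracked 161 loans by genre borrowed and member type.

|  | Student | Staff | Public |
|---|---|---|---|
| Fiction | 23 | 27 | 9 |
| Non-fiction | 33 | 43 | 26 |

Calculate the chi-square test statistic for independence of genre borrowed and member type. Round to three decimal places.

Row totals: 59, 102. Column totals: 56, 70, 35. Grand total N = 161.
Expected counts (row total × column total / N):
  Fiction, Student: 59×56/161 = 20.5217
  Fiction, Staff: 59×70/161 = 25.6522
  Fiction, Public: 59×35/161 = 12.8261
  Non-fiction, Student: 102×56/161 = 35.4783
  Non-fiction, Staff: 102×70/161 = 44.3478
  Non-fiction, Public: 102×35/161 = 22.1739
Contributions (O − E)²/E:
  (23 − 20.5217)²/20.5217 = 0.2993
  (27 − 25.6522)²/25.6522 = 0.0708
  (9 − 12.8261)²/12.8261 = 1.1413
  (33 − 35.4783)²/35.4783 = 0.1731
  (43 − 44.3478)²/44.3478 = 0.0410
  (26 − 22.1739)²/22.1739 = 0.6602
χ² = 0.2993 + 0.0708 + 1.1413 + 0.1731 + 0.0410 + 0.6602 = 2.386

2.386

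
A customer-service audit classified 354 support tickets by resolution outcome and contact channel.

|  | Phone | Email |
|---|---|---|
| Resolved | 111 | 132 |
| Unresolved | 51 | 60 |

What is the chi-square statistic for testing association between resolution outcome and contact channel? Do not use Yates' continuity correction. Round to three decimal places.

Row totals: 243, 111. Column totals: 162, 192. Grand total N = 354.
Expected counts (row total × column total / N):
  Resolved, Phone: 243×162/354 = 111.2034
  Resolved, Email: 243×192/354 = 131.7966
  Unresolved, Phone: 111×162/354 = 50.7966
  Unresolved, Email: 111×192/354 = 60.2034
Contributions (O − E)²/E:
  (111 − 111.2034)²/111.2034 = 0.0004
  (132 − 131.7966)²/131.7966 = 0.0003
  (51 − 50.7966)²/50.7966 = 0.0008
  (60 − 60.2034)²/60.2034 = 0.0007
χ² = 0.0004 + 0.0003 + 0.0008 + 0.0007 = 0.002

0.002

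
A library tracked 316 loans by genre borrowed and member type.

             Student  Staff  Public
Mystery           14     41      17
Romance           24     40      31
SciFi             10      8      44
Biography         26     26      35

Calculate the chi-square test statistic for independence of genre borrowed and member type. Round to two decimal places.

Row totals: 72, 95, 62, 87. Column totals: 74, 115, 127. Grand total N = 316.
Expected counts (row total × column total / N):
  Mystery, Student: 72×74/316 = 16.861
  Mystery, Staff: 72×115/316 = 26.203
  Mystery, Public: 72×127/316 = 28.937
  Romance, Student: 95×74/316 = 22.247
  Romance, Staff: 95×115/316 = 34.573
  Romance, Public: 95×127/316 = 38.180
  SciFi, Student: 62×74/316 = 14.519
  SciFi, Staff: 62×115/316 = 22.563
  SciFi, Public: 62×127/316 = 24.918
  Biography, Student: 87×74/316 = 20.373
  Biography, Staff: 87×115/316 = 31.661
  Biography, Public: 87×127/316 = 34.965
Contributions (O − E)²/E:
  (14 − 16.861)²/16.861 = 0.4855
  (41 − 26.203)²/26.203 = 8.3560
  (17 − 28.937)²/28.937 = 4.9242
  (24 − 22.247)²/22.247 = 0.1381
  (40 − 34.573)²/34.573 = 0.8519
  (31 − 38.180)²/38.180 = 1.3502
  (10 − 14.519)²/14.519 = 1.4065
  (8 − 22.563)²/22.563 = 9.3995
  (44 − 24.918)²/24.918 = 14.6128
  (26 − 20.373)²/20.373 = 1.5542
  (26 − 31.661)²/31.661 = 1.0122
  (35 − 34.965)²/34.965 = 0.0000
χ² = 0.4855 + 8.3560 + 4.9242 + 0.1381 + 0.8519 + 1.3502 + 1.4065 + 9.3995 + 14.6128 + 1.5542 + 1.0122 + 0.0000 = 44.09

44.09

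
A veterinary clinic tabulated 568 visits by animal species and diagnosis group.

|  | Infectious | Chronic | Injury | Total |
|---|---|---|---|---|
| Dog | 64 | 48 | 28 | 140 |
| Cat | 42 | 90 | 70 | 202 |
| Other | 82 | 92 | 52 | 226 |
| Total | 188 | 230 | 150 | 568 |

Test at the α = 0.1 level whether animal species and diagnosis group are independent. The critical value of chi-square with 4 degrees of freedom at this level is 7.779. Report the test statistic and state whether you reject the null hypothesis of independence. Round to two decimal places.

27.19; reject H₀

Grand total N = 568.
Expected counts (row total × column total / N):
  Dog, Infectious: 140×188/568 = 46.338
  Dog, Chronic: 140×230/568 = 56.690
  Dog, Injury: 140×150/568 = 36.972
  Cat, Infectious: 202×188/568 = 66.859
  Cat, Chronic: 202×230/568 = 81.796
  Cat, Injury: 202×150/568 = 53.345
  Other, Infectious: 226×188/568 = 74.803
  Other, Chronic: 226×230/568 = 91.514
  Other, Injury: 226×150/568 = 59.683
Contributions (O − E)²/E:
  (64 − 46.338)²/46.338 = 6.7320
  (48 − 56.690)²/56.690 = 1.3321
  (28 − 36.972)²/36.972 = 2.1772
  (42 − 66.859)²/66.859 = 9.2429
  (90 − 81.796)²/81.796 = 0.8228
  (70 − 53.345)²/53.345 = 5.1999
  (82 − 74.803)²/74.803 = 0.6924
  (92 − 91.514)²/91.514 = 0.0026
  (52 − 59.683)²/59.683 = 0.9890
χ² = 6.7320 + 1.3321 + 2.1772 + 9.2429 + 0.8228 + 5.1999 + 0.6924 + 0.0026 + 0.9890 = 27.19
df = (3−1)(3−1) = 4. Since 27.19 > 7.779, reject the null hypothesis of independence at α = 0.1.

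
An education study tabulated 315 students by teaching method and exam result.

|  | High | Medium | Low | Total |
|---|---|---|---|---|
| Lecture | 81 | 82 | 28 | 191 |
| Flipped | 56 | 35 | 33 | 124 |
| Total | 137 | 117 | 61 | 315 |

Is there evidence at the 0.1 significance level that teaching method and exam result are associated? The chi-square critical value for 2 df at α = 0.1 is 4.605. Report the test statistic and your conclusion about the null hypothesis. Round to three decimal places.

10.056; reject H₀

Grand total N = 315.
Expected counts (row total × column total / N):
  Lecture, High: 191×137/315 = 83.0698
  Lecture, Medium: 191×117/315 = 70.9429
  Lecture, Low: 191×61/315 = 36.9873
  Flipped, High: 124×137/315 = 53.9302
  Flipped, Medium: 124×117/315 = 46.0571
  Flipped, Low: 124×61/315 = 24.0127
Contributions (O − E)²/E:
  (81 − 83.0698)²/83.0698 = 0.0516
  (82 − 70.9429)²/70.9429 = 1.7234
  (28 − 36.9873)²/36.9873 = 2.1838
  (56 − 53.9302)²/53.9302 = 0.0794
  (35 − 46.0571)²/46.0571 = 2.6545
  (33 − 24.0127)²/24.0127 = 3.3637
χ² = 0.0516 + 1.7234 + 2.1838 + 0.0794 + 2.6545 + 3.3637 = 10.056
df = (2−1)(3−1) = 2. Since 10.056 > 4.605, reject the null hypothesis of independence at α = 0.1.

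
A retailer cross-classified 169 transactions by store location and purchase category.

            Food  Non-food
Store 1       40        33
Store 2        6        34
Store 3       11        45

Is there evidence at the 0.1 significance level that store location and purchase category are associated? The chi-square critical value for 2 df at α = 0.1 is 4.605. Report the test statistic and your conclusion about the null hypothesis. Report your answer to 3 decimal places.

25.741; reject H₀

Row totals: 73, 40, 56. Column totals: 57, 112. Grand total N = 169.
Expected counts (row total × column total / N):
  Store 1, Food: 73×57/169 = 24.6213
  Store 1, Non-food: 73×112/169 = 48.3787
  Store 2, Food: 40×57/169 = 13.4911
  Store 2, Non-food: 40×112/169 = 26.5089
  Store 3, Food: 56×57/169 = 18.8876
  Store 3, Non-food: 56×112/169 = 37.1124
Contributions (O − E)²/E:
  (40 − 24.6213)²/24.6213 = 9.6057
  (33 − 48.3787)²/48.3787 = 4.8886
  (6 − 13.4911)²/13.4911 = 4.1595
  (34 − 26.5089)²/26.5089 = 2.1169
  (11 − 18.8876)²/18.8876 = 3.2939
  (45 − 37.1124)²/37.1124 = 1.6764
χ² = 9.6057 + 4.8886 + 4.1595 + 2.1169 + 3.2939 + 1.6764 = 25.741
df = (3−1)(2−1) = 2. Since 25.741 > 4.605, reject the null hypothesis of independence at α = 0.1.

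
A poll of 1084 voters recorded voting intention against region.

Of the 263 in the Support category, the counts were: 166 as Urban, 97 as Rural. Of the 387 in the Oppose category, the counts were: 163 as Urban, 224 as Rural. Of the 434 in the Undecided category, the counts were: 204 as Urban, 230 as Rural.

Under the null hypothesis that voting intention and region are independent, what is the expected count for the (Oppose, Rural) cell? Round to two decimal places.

Row total (Oppose) = 387; column total (Rural) = 551; grand total N = 1084.
Expected count = (row total × column total) / N = 387 × 551 / 1084 = 196.71.

196.71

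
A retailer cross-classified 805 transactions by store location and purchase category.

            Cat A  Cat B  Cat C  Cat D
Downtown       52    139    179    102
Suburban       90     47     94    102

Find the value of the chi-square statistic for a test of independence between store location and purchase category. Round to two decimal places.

59.93

Row totals: 472, 333. Column totals: 142, 186, 273, 204. Grand total N = 805.
Expected counts (row total × column total / N):
  Downtown, Cat A: 472×142/805 = 83.260
  Downtown, Cat B: 472×186/805 = 109.058
  Downtown, Cat C: 472×273/805 = 160.070
  Downtown, Cat D: 472×204/805 = 119.612
  Suburban, Cat A: 333×142/805 = 58.740
  Suburban, Cat B: 333×186/805 = 76.942
  Suburban, Cat C: 333×273/805 = 112.930
  Suburban, Cat D: 333×204/805 = 84.388
Contributions (O − E)²/E:
  (52 − 83.260)²/83.260 = 11.7366
  (139 − 109.058)²/109.058 = 8.2206
  (179 − 160.070)²/160.070 = 2.2387
  (102 − 119.612)²/119.612 = 2.5932
  (90 − 58.740)²/58.740 = 16.6358
  (47 − 76.942)²/76.942 = 11.6519
  (94 − 112.930)²/112.930 = 3.1732
  (102 − 84.388)²/84.388 = 3.6757
χ² = 11.7366 + 8.2206 + 2.2387 + 2.5932 + 16.6358 + 11.6519 + 3.1732 + 3.6757 = 59.93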